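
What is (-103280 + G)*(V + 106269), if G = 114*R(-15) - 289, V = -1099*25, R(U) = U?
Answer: -8295353526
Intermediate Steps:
V = -27475
G = -1999 (G = 114*(-15) - 289 = -1710 - 289 = -1999)
(-103280 + G)*(V + 106269) = (-103280 - 1999)*(-27475 + 106269) = -105279*78794 = -8295353526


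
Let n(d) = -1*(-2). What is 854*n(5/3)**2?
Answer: 3416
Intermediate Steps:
n(d) = 2
854*n(5/3)**2 = 854*2**2 = 854*4 = 3416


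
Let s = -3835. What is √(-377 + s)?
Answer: 18*I*√13 ≈ 64.9*I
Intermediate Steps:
√(-377 + s) = √(-377 - 3835) = √(-4212) = 18*I*√13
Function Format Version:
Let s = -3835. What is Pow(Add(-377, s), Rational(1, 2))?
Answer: Mul(18, I, Pow(13, Rational(1, 2))) ≈ Mul(64.900, I)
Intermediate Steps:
Pow(Add(-377, s), Rational(1, 2)) = Pow(Add(-377, -3835), Rational(1, 2)) = Pow(-4212, Rational(1, 2)) = Mul(18, I, Pow(13, Rational(1, 2)))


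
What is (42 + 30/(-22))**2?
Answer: 199809/121 ≈ 1651.3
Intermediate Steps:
(42 + 30/(-22))**2 = (42 + 30*(-1/22))**2 = (42 - 15/11)**2 = (447/11)**2 = 199809/121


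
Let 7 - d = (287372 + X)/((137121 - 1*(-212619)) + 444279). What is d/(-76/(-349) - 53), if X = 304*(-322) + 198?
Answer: -1873589399/14626623999 ≈ -0.12809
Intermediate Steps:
X = -97690 (X = -97888 + 198 = -97690)
d = 5368451/794019 (d = 7 - (287372 - 97690)/((137121 - 1*(-212619)) + 444279) = 7 - 189682/((137121 + 212619) + 444279) = 7 - 189682/(349740 + 444279) = 7 - 189682/794019 = 5368451/794019 ≈ 6.7611)
d/(-76/(-349) - 53) = 5368451/(794019*(-76/(-349) - 53)) = 5368451/(794019*(-1/349*(-76) - 53)) = 5368451/(794019*(76/349 - 53)) = 5368451/(794019*(-18421/349)) = (5368451/794019)*(-349/18421) = -1873589399/14626623999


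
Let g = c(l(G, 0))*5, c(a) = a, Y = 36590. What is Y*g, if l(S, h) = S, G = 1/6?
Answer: 91475/3 ≈ 30492.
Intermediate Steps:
G = ⅙ ≈ 0.16667
g = ⅚ (g = (⅙)*5 = ⅚ ≈ 0.83333)
Y*g = 36590*(⅚) = 91475/3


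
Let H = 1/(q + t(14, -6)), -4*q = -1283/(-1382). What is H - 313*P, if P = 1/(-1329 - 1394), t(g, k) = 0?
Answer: -14651165/3493609 ≈ -4.1937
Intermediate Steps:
q = -1283/5528 (q = -(-1283)/(4*(-1382)) = -(-1283)*(-1)/(4*1382) = -¼*1283/1382 = -1283/5528 ≈ -0.23209)
P = -1/2723 (P = 1/(-2723) = -1/2723 ≈ -0.00036724)
H = -5528/1283 (H = 1/(-1283/5528 + 0) = 1/(-1283/5528) = -5528/1283 ≈ -4.3087)
H - 313*P = -5528/1283 - 313*(-1/2723) = -5528/1283 + 313/2723 = -14651165/3493609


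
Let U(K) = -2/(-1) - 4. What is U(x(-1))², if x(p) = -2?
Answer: 4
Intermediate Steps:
U(K) = -2 (U(K) = -2*(-1) - 4 = 2 - 4 = -2)
U(x(-1))² = (-2)² = 4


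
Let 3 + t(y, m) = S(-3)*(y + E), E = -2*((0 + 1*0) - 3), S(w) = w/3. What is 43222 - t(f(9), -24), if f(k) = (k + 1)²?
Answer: 43331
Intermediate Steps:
S(w) = w/3 (S(w) = w*(⅓) = w/3)
f(k) = (1 + k)²
E = 6 (E = -2*((0 + 0) - 3) = -2*(0 - 3) = -2*(-3) = 6)
t(y, m) = -9 - y (t(y, m) = -3 + ((⅓)*(-3))*(y + 6) = -3 - (6 + y) = -3 + (-6 - y) = -9 - y)
43222 - t(f(9), -24) = 43222 - (-9 - (1 + 9)²) = 43222 - (-9 - 1*10²) = 43222 - (-9 - 1*100) = 43222 - (-9 - 100) = 43222 - 1*(-109) = 43222 + 109 = 43331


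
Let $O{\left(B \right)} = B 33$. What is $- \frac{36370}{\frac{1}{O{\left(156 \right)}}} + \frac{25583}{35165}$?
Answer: $- \frac{6584039979817}{35165} \approx -1.8723 \cdot 10^{8}$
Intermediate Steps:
$O{\left(B \right)} = 33 B$
$- \frac{36370}{\frac{1}{O{\left(156 \right)}}} + \frac{25583}{35165} = - \frac{36370}{\frac{1}{33 \cdot 156}} + \frac{25583}{35165} = - \frac{36370}{\frac{1}{5148}} + 25583 \cdot \frac{1}{35165} = - 36370 \frac{1}{\frac{1}{5148}} + \frac{25583}{35165} = \left(-36370\right) 5148 + \frac{25583}{35165} = -187232760 + \frac{25583}{35165} = - \frac{6584039979817}{35165}$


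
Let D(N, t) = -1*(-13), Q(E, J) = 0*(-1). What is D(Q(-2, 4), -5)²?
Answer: 169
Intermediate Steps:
Q(E, J) = 0
D(N, t) = 13
D(Q(-2, 4), -5)² = 13² = 169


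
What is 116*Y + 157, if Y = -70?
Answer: -7963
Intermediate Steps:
116*Y + 157 = 116*(-70) + 157 = -8120 + 157 = -7963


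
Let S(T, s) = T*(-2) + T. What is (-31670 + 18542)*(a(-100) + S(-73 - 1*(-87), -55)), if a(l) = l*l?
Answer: -131096208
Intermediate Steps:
a(l) = l²
S(T, s) = -T (S(T, s) = -2*T + T = -T)
(-31670 + 18542)*(a(-100) + S(-73 - 1*(-87), -55)) = (-31670 + 18542)*((-100)² - (-73 - 1*(-87))) = -13128*(10000 - (-73 + 87)) = -13128*(10000 - 1*14) = -13128*(10000 - 14) = -13128*9986 = -131096208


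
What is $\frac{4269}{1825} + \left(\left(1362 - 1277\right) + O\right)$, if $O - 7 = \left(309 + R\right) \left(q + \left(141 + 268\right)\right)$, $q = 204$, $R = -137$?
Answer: $\frac{192592869}{1825} \approx 1.0553 \cdot 10^{5}$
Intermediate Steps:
$O = 105443$ ($O = 7 + \left(309 - 137\right) \left(204 + \left(141 + 268\right)\right) = 7 + 172 \left(204 + 409\right) = 7 + 172 \cdot 613 = 7 + 105436 = 105443$)
$\frac{4269}{1825} + \left(\left(1362 - 1277\right) + O\right) = \frac{4269}{1825} + \left(\left(1362 - 1277\right) + 105443\right) = 4269 \cdot \frac{1}{1825} + \left(85 + 105443\right) = \frac{4269}{1825} + 105528 = \frac{192592869}{1825}$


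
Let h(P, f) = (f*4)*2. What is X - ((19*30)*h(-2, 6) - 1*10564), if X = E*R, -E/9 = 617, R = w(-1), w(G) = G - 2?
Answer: -137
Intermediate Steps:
w(G) = -2 + G
h(P, f) = 8*f (h(P, f) = (4*f)*2 = 8*f)
R = -3 (R = -2 - 1 = -3)
E = -5553 (E = -9*617 = -5553)
X = 16659 (X = -5553*(-3) = 16659)
X - ((19*30)*h(-2, 6) - 1*10564) = 16659 - ((19*30)*(8*6) - 1*10564) = 16659 - (570*48 - 10564) = 16659 - (27360 - 10564) = 16659 - 1*16796 = 16659 - 16796 = -137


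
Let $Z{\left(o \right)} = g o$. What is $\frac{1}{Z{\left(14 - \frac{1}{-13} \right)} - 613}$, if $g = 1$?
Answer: $- \frac{13}{7786} \approx -0.0016697$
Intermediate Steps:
$Z{\left(o \right)} = o$ ($Z{\left(o \right)} = 1 o = o$)
$\frac{1}{Z{\left(14 - \frac{1}{-13} \right)} - 613} = \frac{1}{\left(14 - \frac{1}{-13}\right) - 613} = \frac{1}{\left(14 - - \frac{1}{13}\right) - 613} = \frac{1}{\left(14 + \frac{1}{13}\right) - 613} = \frac{1}{\frac{183}{13} - 613} = \frac{1}{- \frac{7786}{13}} = - \frac{13}{7786}$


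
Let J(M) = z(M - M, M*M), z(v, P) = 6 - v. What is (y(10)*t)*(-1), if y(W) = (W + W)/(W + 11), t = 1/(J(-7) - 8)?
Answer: 10/21 ≈ 0.47619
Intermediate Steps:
J(M) = 6 (J(M) = 6 - (M - M) = 6 - 1*0 = 6 + 0 = 6)
t = -½ (t = 1/(6 - 8) = 1/(-2) = -½ ≈ -0.50000)
y(W) = 2*W/(11 + W) (y(W) = (2*W)/(11 + W) = 2*W/(11 + W))
(y(10)*t)*(-1) = ((2*10/(11 + 10))*(-½))*(-1) = ((2*10/21)*(-½))*(-1) = ((2*10*(1/21))*(-½))*(-1) = ((20/21)*(-½))*(-1) = -10/21*(-1) = 10/21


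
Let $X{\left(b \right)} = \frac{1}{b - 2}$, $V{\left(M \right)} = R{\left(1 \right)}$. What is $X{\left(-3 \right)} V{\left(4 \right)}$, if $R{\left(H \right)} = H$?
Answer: $- \frac{1}{5} \approx -0.2$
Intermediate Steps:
$V{\left(M \right)} = 1$
$X{\left(b \right)} = \frac{1}{-2 + b}$
$X{\left(-3 \right)} V{\left(4 \right)} = \frac{1}{-2 - 3} \cdot 1 = \frac{1}{-5} \cdot 1 = \left(- \frac{1}{5}\right) 1 = - \frac{1}{5}$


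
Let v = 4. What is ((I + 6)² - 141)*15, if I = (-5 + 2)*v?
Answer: -1575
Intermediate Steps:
I = -12 (I = (-5 + 2)*4 = -3*4 = -12)
((I + 6)² - 141)*15 = ((-12 + 6)² - 141)*15 = ((-6)² - 141)*15 = (36 - 141)*15 = -105*15 = -1575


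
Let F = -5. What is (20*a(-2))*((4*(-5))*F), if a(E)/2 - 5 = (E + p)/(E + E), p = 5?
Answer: 17000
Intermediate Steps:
a(E) = 10 + (5 + E)/E (a(E) = 10 + 2*((E + 5)/(E + E)) = 10 + 2*((5 + E)/((2*E))) = 10 + 2*((5 + E)*(1/(2*E))) = 10 + 2*((5 + E)/(2*E)) = 10 + (5 + E)/E)
(20*a(-2))*((4*(-5))*F) = (20*(11 + 5/(-2)))*((4*(-5))*(-5)) = (20*(11 + 5*(-½)))*(-20*(-5)) = (20*(11 - 5/2))*100 = (20*(17/2))*100 = 170*100 = 17000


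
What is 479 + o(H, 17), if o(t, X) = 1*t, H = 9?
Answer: 488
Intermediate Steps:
o(t, X) = t
479 + o(H, 17) = 479 + 9 = 488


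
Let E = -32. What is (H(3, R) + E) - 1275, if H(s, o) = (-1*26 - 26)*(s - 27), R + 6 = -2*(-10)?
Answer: -59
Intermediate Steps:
R = 14 (R = -6 - 2*(-10) = -6 + 20 = 14)
H(s, o) = 1404 - 52*s (H(s, o) = (-26 - 26)*(-27 + s) = -52*(-27 + s) = 1404 - 52*s)
(H(3, R) + E) - 1275 = ((1404 - 52*3) - 32) - 1275 = ((1404 - 156) - 32) - 1275 = (1248 - 32) - 1275 = 1216 - 1275 = -59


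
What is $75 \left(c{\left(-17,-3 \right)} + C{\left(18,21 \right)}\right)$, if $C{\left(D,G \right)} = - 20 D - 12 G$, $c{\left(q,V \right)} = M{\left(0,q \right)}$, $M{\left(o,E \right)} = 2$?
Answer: $-45750$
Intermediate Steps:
$c{\left(q,V \right)} = 2$
$75 \left(c{\left(-17,-3 \right)} + C{\left(18,21 \right)}\right) = 75 \left(2 - 612\right) = 75 \left(-610\right) = -45750$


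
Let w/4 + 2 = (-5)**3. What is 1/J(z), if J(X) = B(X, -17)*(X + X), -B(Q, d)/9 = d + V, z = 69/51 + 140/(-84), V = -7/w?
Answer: -2159/207096 ≈ -0.010425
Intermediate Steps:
w = -508 (w = -8 + 4*(-5)**3 = -8 + 4*(-125) = -8 - 500 = -508)
V = 7/508 (V = -7/(-508) = -7*(-1/508) = 7/508 ≈ 0.013780)
z = -16/51 (z = 69*(1/51) + 140*(-1/84) = 23/17 - 5/3 = -16/51 ≈ -0.31373)
B(Q, d) = -63/508 - 9*d (B(Q, d) = -9*(d + 7/508) = -9*(7/508 + d) = -63/508 - 9*d)
J(X) = 77661*X/254 (J(X) = (-63/508 - 9*(-17))*(X + X) = (-63/508 + 153)*(2*X) = 77661*(2*X)/508 = 77661*X/254)
1/J(z) = 1/((77661/254)*(-16/51)) = 1/(-207096/2159) = -2159/207096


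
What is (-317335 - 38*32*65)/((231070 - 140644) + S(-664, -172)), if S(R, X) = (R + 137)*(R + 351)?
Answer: -396375/255377 ≈ -1.5521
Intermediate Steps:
S(R, X) = (137 + R)*(351 + R)
(-317335 - 38*32*65)/((231070 - 140644) + S(-664, -172)) = (-317335 - 38*32*65)/((231070 - 140644) + (48087 + (-664)² + 488*(-664))) = (-317335 - 1216*65)/(90426 + (48087 + 440896 - 324032)) = (-317335 - 79040)/(90426 + 164951) = -396375/255377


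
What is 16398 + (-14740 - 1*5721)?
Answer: -4063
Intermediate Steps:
16398 + (-14740 - 1*5721) = 16398 + (-14740 - 5721) = 16398 - 20461 = -4063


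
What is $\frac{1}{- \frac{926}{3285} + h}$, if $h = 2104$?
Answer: $\frac{3285}{6910714} \approx 0.00047535$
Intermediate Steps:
$\frac{1}{- \frac{926}{3285} + h} = \frac{1}{- \frac{926}{3285} + 2104} = \frac{1}{\frac{6910714}{3285}} = \frac{3285}{6910714}$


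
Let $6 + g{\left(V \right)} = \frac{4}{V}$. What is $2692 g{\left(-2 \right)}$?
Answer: $-21536$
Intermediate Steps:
$g{\left(V \right)} = -6 + \frac{4}{V}$
$2692 g{\left(-2 \right)} = 2692 \left(-6 + \frac{4}{-2}\right) = 2692 \left(-6 + 4 \left(- \frac{1}{2}\right)\right) = 2692 \left(-6 - 2\right) = 2692 \left(-8\right) = -21536$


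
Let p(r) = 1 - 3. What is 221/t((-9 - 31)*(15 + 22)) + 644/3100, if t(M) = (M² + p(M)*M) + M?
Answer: 70612791/339741400 ≈ 0.20784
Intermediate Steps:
p(r) = -2
t(M) = M² - M (t(M) = (M² - 2*M) + M = M² - M)
221/t((-9 - 31)*(15 + 22)) + 644/3100 = 221/((((-9 - 31)*(15 + 22))*(-1 + (-9 - 31)*(15 + 22)))) + 644/3100 = 221/(((-40*37)*(-1 - 40*37))) + 644*(1/3100) = 221/((-1480*(-1 - 1480))) + 161/775 = 221/((-1480*(-1481))) + 161/775 = 221/2191880 + 161/775 = 70612791/339741400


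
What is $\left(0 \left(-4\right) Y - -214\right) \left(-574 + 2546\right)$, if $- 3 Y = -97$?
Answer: $422008$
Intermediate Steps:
$Y = \frac{97}{3}$ ($Y = \left(- \frac{1}{3}\right) \left(-97\right) = \frac{97}{3} \approx 32.333$)
$\left(0 \left(-4\right) Y - -214\right) \left(-574 + 2546\right) = \left(0 \left(-4\right) \frac{97}{3} - -214\right) \left(-574 + 2546\right) = \left(0 \cdot \frac{97}{3} + \left(-10 + 224\right)\right) 1972 = \left(0 + 214\right) 1972 = 214 \cdot 1972 = 422008$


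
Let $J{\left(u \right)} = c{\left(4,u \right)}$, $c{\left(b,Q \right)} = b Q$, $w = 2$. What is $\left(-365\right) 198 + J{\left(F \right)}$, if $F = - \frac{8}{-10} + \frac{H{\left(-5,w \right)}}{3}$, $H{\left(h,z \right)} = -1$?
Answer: $- \frac{1084022}{15} \approx -72268.0$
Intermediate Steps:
$F = \frac{7}{15}$ ($F = - \frac{8}{-10} - \frac{1}{3} = \left(-8\right) \left(- \frac{1}{10}\right) - \frac{1}{3} = \frac{4}{5} - \frac{1}{3} = \frac{7}{15} \approx 0.46667$)
$c{\left(b,Q \right)} = Q b$
$J{\left(u \right)} = 4 u$ ($J{\left(u \right)} = u 4 = 4 u$)
$\left(-365\right) 198 + J{\left(F \right)} = \left(-365\right) 198 + 4 \cdot \frac{7}{15} = -72270 + \frac{28}{15} = - \frac{1084022}{15}$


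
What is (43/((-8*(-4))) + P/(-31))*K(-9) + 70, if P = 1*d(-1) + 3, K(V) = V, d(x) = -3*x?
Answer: 59171/992 ≈ 59.648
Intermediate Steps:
P = 6 (P = 1*(-3*(-1)) + 3 = 1*3 + 3 = 3 + 3 = 6)
(43/((-8*(-4))) + P/(-31))*K(-9) + 70 = (43/((-8*(-4))) + 6/(-31))*(-9) + 70 = (43/32 + 6*(-1/31))*(-9) + 70 = (43*(1/32) - 6/31)*(-9) + 70 = (43/32 - 6/31)*(-9) + 70 = (1141/992)*(-9) + 70 = -10269/992 + 70 = 59171/992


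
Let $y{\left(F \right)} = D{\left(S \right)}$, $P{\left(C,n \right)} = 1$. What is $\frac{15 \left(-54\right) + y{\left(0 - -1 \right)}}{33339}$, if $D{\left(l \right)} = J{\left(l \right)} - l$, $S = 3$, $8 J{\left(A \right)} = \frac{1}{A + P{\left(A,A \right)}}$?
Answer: $- \frac{26015}{1066848} \approx -0.024385$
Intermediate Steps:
$J{\left(A \right)} = \frac{1}{8 \left(1 + A\right)}$ ($J{\left(A \right)} = \frac{1}{8 \left(A + 1\right)} = \frac{1}{8 \left(1 + A\right)}$)
$D{\left(l \right)} = - l + \frac{1}{8 \left(1 + l\right)}$ ($D{\left(l \right)} = \frac{1}{8 \left(1 + l\right)} - l = - l + \frac{1}{8 \left(1 + l\right)}$)
$y{\left(F \right)} = - \frac{95}{32}$ ($y{\left(F \right)} = \frac{\frac{1}{8} - 3 \left(1 + 3\right)}{1 + 3} = \frac{\frac{1}{8} - 3 \cdot 4}{4} = \frac{\frac{1}{8} - 12}{4} = \frac{1}{4} \left(- \frac{95}{8}\right) = - \frac{95}{32}$)
$\frac{15 \left(-54\right) + y{\left(0 - -1 \right)}}{33339} = \frac{15 \left(-54\right) - \frac{95}{32}}{33339} = \left(-810 - \frac{95}{32}\right) \frac{1}{33339} = \left(- \frac{26015}{32}\right) \frac{1}{33339} = - \frac{26015}{1066848}$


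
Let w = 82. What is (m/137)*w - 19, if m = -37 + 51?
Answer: -1455/137 ≈ -10.620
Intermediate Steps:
m = 14
(m/137)*w - 19 = (14/137)*82 - 19 = 1148/137 - 19 = -1455/137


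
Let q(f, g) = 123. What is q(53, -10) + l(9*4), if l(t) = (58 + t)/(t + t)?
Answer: 4475/36 ≈ 124.31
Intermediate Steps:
l(t) = (58 + t)/(2*t) (l(t) = (58 + t)/((2*t)) = (58 + t)*(1/(2*t)) = (58 + t)/(2*t))
q(53, -10) + l(9*4) = 123 + (58 + 9*4)/(2*((9*4))) = 123 + (½)*(58 + 36)/36 = 123 + (½)*(1/36)*94 = 123 + 47/36 = 4475/36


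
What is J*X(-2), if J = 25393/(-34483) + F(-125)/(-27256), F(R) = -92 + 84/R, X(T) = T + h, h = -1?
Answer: 32292937473/14685447625 ≈ 2.1990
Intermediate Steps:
X(T) = -1 + T (X(T) = T - 1 = -1 + T)
J = -10764312491/14685447625 (J = 25393/(-34483) + (-92 + 84/(-125))/(-27256) = 25393*(-1/34483) + (-92 + 84*(-1/125))*(-1/27256) = -25393/34483 + (-92 - 84/125)*(-1/27256) = -25393/34483 - 11584/125*(-1/27256) = -25393/34483 + 1448/425875 = -10764312491/14685447625 ≈ -0.73299)
J*X(-2) = -10764312491*(-1 - 2)/14685447625 = -10764312491/14685447625*(-3) = 32292937473/14685447625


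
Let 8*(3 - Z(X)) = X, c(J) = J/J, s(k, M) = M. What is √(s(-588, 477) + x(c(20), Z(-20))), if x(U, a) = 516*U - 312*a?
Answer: I*√723 ≈ 26.889*I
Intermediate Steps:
c(J) = 1
Z(X) = 3 - X/8
x(U, a) = -312*a + 516*U
√(s(-588, 477) + x(c(20), Z(-20))) = √(477 + (-312*(3 - ⅛*(-20)) + 516*1)) = √(477 + (-312*(3 + 5/2) + 516)) = √(477 + (-312*11/2 + 516)) = √(477 + (-1716 + 516)) = √(477 - 1200) = √(-723) = I*√723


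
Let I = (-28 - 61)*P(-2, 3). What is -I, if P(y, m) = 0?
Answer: 0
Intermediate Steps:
I = 0 (I = (-28 - 61)*0 = -89*0 = 0)
-I = -1*0 = 0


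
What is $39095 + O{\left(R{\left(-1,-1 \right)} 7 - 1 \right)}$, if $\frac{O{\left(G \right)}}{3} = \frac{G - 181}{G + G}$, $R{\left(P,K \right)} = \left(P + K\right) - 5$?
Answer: $\frac{3910193}{100} \approx 39102.0$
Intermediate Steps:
$R{\left(P,K \right)} = -5 + K + P$ ($R{\left(P,K \right)} = \left(K + P\right) - 5 = -5 + K + P$)
$O{\left(G \right)} = \frac{3 \left(-181 + G\right)}{2 G}$ ($O{\left(G \right)} = 3 \frac{G - 181}{G + G} = 3 \frac{-181 + G}{2 G} = \frac{3 \left(-181 + G\right)}{2 G}$)
$39095 + O{\left(R{\left(-1,-1 \right)} 7 - 1 \right)} = 39095 + \frac{3 \left(-181 + \left(\left(-5 - 1 - 1\right) 7 - 1\right)\right)}{2 \left(\left(-5 - 1 - 1\right) 7 - 1\right)} = 39095 + \frac{3 \left(-181 - 50\right)}{2 \left(\left(-7\right) 7 - 1\right)} = 39095 + \frac{3 \left(-181 - 50\right)}{2 \left(-49 - 1\right)} = 39095 + \frac{3 \left(-181 - 50\right)}{2 \left(-50\right)} = 39095 + \frac{3}{2} \left(- \frac{1}{50}\right) \left(-231\right) = 39095 + \frac{693}{100} = \frac{3910193}{100}$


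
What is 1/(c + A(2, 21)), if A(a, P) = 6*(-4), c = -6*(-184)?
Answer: 1/1080 ≈ 0.00092593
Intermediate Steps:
c = 1104
A(a, P) = -24
1/(c + A(2, 21)) = 1/(1104 - 24) = 1/1080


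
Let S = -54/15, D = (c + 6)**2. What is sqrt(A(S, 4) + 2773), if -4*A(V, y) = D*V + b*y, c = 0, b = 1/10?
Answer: 3*sqrt(31170)/10 ≈ 52.965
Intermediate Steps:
b = 1/10 ≈ 0.10000
D = 36 (D = (0 + 6)**2 = 6**2 = 36)
S = -18/5 (S = -54*1/15 = -18/5 ≈ -3.6000)
A(V, y) = -9*V - y/40 (A(V, y) = -(36*V + y/10)/4 = -9*V - y/40)
sqrt(A(S, 4) + 2773) = sqrt((-9*(-18/5) - 1/40*4) + 2773) = sqrt((162/5 - 1/10) + 2773) = sqrt(323/10 + 2773) = sqrt(28053/10) = 3*sqrt(31170)/10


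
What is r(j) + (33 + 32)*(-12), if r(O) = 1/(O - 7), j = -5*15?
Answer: -63961/82 ≈ -780.01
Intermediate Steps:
j = -75
r(O) = 1/(-7 + O)
r(j) + (33 + 32)*(-12) = 1/(-7 - 75) + (33 + 32)*(-12) = 1/(-82) + 65*(-12) = -1/82 - 780 = -63961/82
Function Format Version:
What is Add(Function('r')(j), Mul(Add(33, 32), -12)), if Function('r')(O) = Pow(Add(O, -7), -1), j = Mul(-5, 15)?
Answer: Rational(-63961, 82) ≈ -780.01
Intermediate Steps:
j = -75
Function('r')(O) = Pow(Add(-7, O), -1)
Add(Function('r')(j), Mul(Add(33, 32), -12)) = Add(Pow(Add(-7, -75), -1), Mul(Add(33, 32), -12)) = Add(Pow(-82, -1), Mul(65, -12)) = Add(Rational(-1, 82), -780) = Rational(-63961, 82)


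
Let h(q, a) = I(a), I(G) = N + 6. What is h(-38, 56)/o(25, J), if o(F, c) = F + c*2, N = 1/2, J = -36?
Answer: -13/94 ≈ -0.13830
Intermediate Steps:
N = ½ ≈ 0.50000
I(G) = 13/2 (I(G) = ½ + 6 = 13/2)
o(F, c) = F + 2*c
h(q, a) = 13/2
h(-38, 56)/o(25, J) = 13/(2*(25 + 2*(-36))) = 13/(2*(25 - 72)) = (13/2)/(-47) = (13/2)*(-1/47) = -13/94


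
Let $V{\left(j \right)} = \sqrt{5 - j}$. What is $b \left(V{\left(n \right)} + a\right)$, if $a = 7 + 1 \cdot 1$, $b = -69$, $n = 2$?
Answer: $-552 - 69 \sqrt{3} \approx -671.51$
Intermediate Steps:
$a = 8$ ($a = 7 + 1 = 8$)
$b \left(V{\left(n \right)} + a\right) = - 69 \left(\sqrt{5 - 2} + 8\right) = - 69 \left(\sqrt{3} + 8\right) = - 69 \left(8 + \sqrt{3}\right) = -552 - 69 \sqrt{3}$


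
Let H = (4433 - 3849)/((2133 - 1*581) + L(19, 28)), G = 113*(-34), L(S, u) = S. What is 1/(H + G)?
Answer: -1571/6035198 ≈ -0.00026031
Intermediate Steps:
G = -3842
H = 584/1571 (H = (4433 - 3849)/((2133 - 1*581) + 19) = 584/((2133 - 581) + 19) = 584/(1552 + 19) = 584/1571 ≈ 0.37174)
1/(H + G) = 1/(584/1571 - 3842) = 1/(-6035198/1571) = -1571/6035198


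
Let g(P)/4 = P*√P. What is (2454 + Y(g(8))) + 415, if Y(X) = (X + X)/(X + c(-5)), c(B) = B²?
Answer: 21726107/7567 - 3200*√2/7567 ≈ 2870.6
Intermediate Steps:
g(P) = 4*P^(3/2) (g(P) = 4*(P*√P) = 4*P^(3/2))
Y(X) = 2*X/(25 + X) (Y(X) = (X + X)/(X + (-5)²) = (2*X)/(X + 25) = (2*X)/(25 + X) = 2*X/(25 + X))
(2454 + Y(g(8))) + 415 = (2454 + 2*(4*8^(3/2))/(25 + 4*8^(3/2))) + 415 = (2454 + 2*(4*(16*√2))/(25 + 4*(16*√2))) + 415 = (2454 + 2*(64*√2)/(25 + 64*√2)) + 415 = (2454 + 128*√2/(25 + 64*√2)) + 415 = 2869 + 128*√2/(25 + 64*√2)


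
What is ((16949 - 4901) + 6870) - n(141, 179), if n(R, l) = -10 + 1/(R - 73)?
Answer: 1287103/68 ≈ 18928.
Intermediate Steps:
n(R, l) = -10 + 1/(-73 + R)
((16949 - 4901) + 6870) - n(141, 179) = ((16949 - 4901) + 6870) - (731 - 10*141)/(-73 + 141) = (12048 + 6870) - (731 - 1410)/68 = 18918 - (-679)/68 = 18918 - 1*(-679/68) = 18918 + 679/68 = 1287103/68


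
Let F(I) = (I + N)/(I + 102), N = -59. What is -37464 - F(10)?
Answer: -599417/16 ≈ -37464.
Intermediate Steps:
F(I) = (-59 + I)/(102 + I) (F(I) = (I - 59)/(I + 102) = (-59 + I)/(102 + I))
-37464 - F(10) = -37464 - (-59 + 10)/(102 + 10) = -37464 - (-49)/112 = -37464 - 1*(-7/16) = -37464 + 7/16 = -599417/16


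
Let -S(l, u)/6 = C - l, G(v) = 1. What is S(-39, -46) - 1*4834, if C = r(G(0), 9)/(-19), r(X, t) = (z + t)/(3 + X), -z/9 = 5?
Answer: -96346/19 ≈ -5070.8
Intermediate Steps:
z = -45 (z = -9*5 = -45)
r(X, t) = (-45 + t)/(3 + X)
C = 9/19 (C = ((-45 + 9)/(3 + 1))/(-19) = (-36/4)*(-1/19) = ((¼)*(-36))*(-1/19) = -9*(-1/19) = 9/19 ≈ 0.47368)
S(l, u) = -54/19 + 6*l (S(l, u) = -6*(9/19 - l) = -54/19 + 6*l)
S(-39, -46) - 1*4834 = (-54/19 + 6*(-39)) - 1*4834 = (-54/19 - 234) - 4834 = -4500/19 - 4834 = -96346/19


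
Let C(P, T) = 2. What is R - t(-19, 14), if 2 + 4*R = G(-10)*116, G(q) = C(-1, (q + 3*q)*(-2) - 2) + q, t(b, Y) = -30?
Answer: -405/2 ≈ -202.50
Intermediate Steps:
G(q) = 2 + q
R = -465/2 (R = -½ + ((2 - 10)*116)/4 = -½ + (-8*116)/4 = -½ + (¼)*(-928) = -½ - 232 = -465/2 ≈ -232.50)
R - t(-19, 14) = -465/2 - 1*(-30) = -465/2 + 30 = -405/2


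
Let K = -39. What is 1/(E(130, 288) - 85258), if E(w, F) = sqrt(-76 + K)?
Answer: -85258/7268926679 - I*sqrt(115)/7268926679 ≈ -1.1729e-5 - 1.4753e-9*I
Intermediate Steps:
E(w, F) = I*sqrt(115) (E(w, F) = sqrt(-76 - 39) = sqrt(-115) = I*sqrt(115))
1/(E(130, 288) - 85258) = 1/(I*sqrt(115) - 85258) = 1/(-85258 + I*sqrt(115))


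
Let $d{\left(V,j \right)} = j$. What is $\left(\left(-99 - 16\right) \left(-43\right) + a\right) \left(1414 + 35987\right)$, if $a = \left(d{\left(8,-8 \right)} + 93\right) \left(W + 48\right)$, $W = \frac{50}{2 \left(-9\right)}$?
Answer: $\frac{986139700}{3} \approx 3.2871 \cdot 10^{8}$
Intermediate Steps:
$W = - \frac{25}{9}$ ($W = \frac{50}{-18} = 50 \left(- \frac{1}{18}\right) = - \frac{25}{9} \approx -2.7778$)
$a = \frac{34595}{9}$ ($a = \left(-8 + 93\right) \left(- \frac{25}{9} + 48\right) = 85 \cdot \frac{407}{9} = \frac{34595}{9} \approx 3843.9$)
$\left(\left(-99 - 16\right) \left(-43\right) + a\right) \left(1414 + 35987\right) = \left(\left(-99 - 16\right) \left(-43\right) + \frac{34595}{9}\right) \left(1414 + 35987\right) = \left(\left(-115\right) \left(-43\right) + \frac{34595}{9}\right) 37401 = \left(4945 + \frac{34595}{9}\right) 37401 = \frac{79100}{9} \cdot 37401 = \frac{986139700}{3}$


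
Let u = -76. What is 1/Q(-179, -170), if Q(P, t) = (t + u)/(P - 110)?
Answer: 289/246 ≈ 1.1748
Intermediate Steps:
Q(P, t) = (-76 + t)/(-110 + P) (Q(P, t) = (t - 76)/(P - 110) = (-76 + t)/(-110 + P))
1/Q(-179, -170) = 1/((-76 - 170)/(-110 - 179)) = 1/(-246/(-289)) = 1/(-1/289*(-246)) = 1/(246/289) = 289/246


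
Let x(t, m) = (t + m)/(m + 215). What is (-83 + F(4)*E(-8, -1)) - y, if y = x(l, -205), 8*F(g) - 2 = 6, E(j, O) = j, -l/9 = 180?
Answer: 183/2 ≈ 91.500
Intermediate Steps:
l = -1620 (l = -9*180 = -1620)
F(g) = 1 (F(g) = 1/4 + (1/8)*6 = 1/4 + 3/4 = 1)
x(t, m) = (m + t)/(215 + m)
y = -365/2 (y = (-205 - 1620)/(215 - 205) = -1825/10 = (1/10)*(-1825) = -365/2 ≈ -182.50)
(-83 + F(4)*E(-8, -1)) - y = (-83 + 1*(-8)) - 1*(-365/2) = (-83 - 8) + 365/2 = -91 + 365/2 = 183/2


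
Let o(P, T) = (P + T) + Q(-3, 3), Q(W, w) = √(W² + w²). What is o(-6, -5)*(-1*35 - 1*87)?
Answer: 1342 - 366*√2 ≈ 824.40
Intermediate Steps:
o(P, T) = P + T + 3*√2 (o(P, T) = (P + T) + √((-3)² + 3²) = (P + T) + √(9 + 9) = (P + T) + √18 = (P + T) + 3*√2 = P + T + 3*√2)
o(-6, -5)*(-1*35 - 1*87) = (-6 - 5 + 3*√2)*(-1*35 - 1*87) = (-11 + 3*√2)*(-35 - 87) = (-11 + 3*√2)*(-122) = 1342 - 366*√2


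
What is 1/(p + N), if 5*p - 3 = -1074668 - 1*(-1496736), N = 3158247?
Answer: 5/16213306 ≈ 3.0839e-7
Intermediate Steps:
p = 422071/5 (p = ⅗ + (-1074668 - 1*(-1496736))/5 = ⅗ + (-1074668 + 1496736)/5 = ⅗ + (⅕)*422068 = ⅗ + 422068/5 = 422071/5 ≈ 84414.)
1/(p + N) = 1/(422071/5 + 3158247) = 1/(16213306/5) = 5/16213306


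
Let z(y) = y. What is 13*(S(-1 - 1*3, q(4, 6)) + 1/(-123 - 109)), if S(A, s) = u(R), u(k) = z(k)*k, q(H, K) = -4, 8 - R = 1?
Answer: 147771/232 ≈ 636.94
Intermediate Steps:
R = 7 (R = 8 - 1*1 = 8 - 1 = 7)
u(k) = k² (u(k) = k*k = k²)
S(A, s) = 49 (S(A, s) = 7² = 49)
13*(S(-1 - 1*3, q(4, 6)) + 1/(-123 - 109)) = 13*(49 + 1/(-123 - 109)) = 13*(49 + 1/(-232)) = 13*(49 - 1/232) = 13*(11367/232) = 147771/232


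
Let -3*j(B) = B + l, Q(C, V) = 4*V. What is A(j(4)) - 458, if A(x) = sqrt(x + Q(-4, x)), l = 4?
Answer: -458 + 2*I*sqrt(30)/3 ≈ -458.0 + 3.6515*I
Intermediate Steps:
j(B) = -4/3 - B/3 (j(B) = -(B + 4)/3 = -(4 + B)/3 = -4/3 - B/3)
A(x) = sqrt(5)*sqrt(x) (A(x) = sqrt(x + 4*x) = sqrt(5*x) = sqrt(5)*sqrt(x))
A(j(4)) - 458 = sqrt(5)*sqrt(-4/3 - 1/3*4) - 458 = sqrt(5)*sqrt(-4/3 - 4/3) - 458 = sqrt(5)*sqrt(-8/3) - 458 = sqrt(5)*(2*I*sqrt(6)/3) - 458 = 2*I*sqrt(30)/3 - 458 = -458 + 2*I*sqrt(30)/3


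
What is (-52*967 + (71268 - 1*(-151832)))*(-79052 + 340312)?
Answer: 45149908160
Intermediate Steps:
(-52*967 + (71268 - 1*(-151832)))*(-79052 + 340312) = (-50284 + (71268 + 151832))*261260 = (-50284 + 223100)*261260 = 172816*261260 = 45149908160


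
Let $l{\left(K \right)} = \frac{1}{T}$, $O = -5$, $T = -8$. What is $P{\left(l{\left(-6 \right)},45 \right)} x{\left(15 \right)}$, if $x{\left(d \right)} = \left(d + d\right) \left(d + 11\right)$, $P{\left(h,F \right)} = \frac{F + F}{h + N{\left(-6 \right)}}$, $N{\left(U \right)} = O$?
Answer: $- \frac{561600}{41} \approx -13698.0$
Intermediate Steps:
$l{\left(K \right)} = - \frac{1}{8}$ ($l{\left(K \right)} = \frac{1}{-8} = - \frac{1}{8}$)
$N{\left(U \right)} = -5$
$P{\left(h,F \right)} = \frac{2 F}{-5 + h}$ ($P{\left(h,F \right)} = \frac{F + F}{h - 5} = \frac{2 F}{-5 + h}$)
$x{\left(d \right)} = 2 d \left(11 + d\right)$
$P{\left(l{\left(-6 \right)},45 \right)} x{\left(15 \right)} = 2 \cdot 45 \frac{1}{-5 - \frac{1}{8}} \cdot 2 \cdot 15 \left(11 + 15\right) = 2 \cdot 45 \frac{1}{- \frac{41}{8}} \cdot 2 \cdot 15 \cdot 26 = 2 \cdot 45 \left(- \frac{8}{41}\right) 780 = \left(- \frac{720}{41}\right) 780 = - \frac{561600}{41}$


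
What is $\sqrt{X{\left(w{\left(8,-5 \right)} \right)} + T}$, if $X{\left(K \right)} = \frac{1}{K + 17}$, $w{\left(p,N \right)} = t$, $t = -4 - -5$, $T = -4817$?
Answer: $\frac{i \sqrt{173410}}{6} \approx 69.404 i$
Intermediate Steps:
$t = 1$ ($t = -4 + 5 = 1$)
$w{\left(p,N \right)} = 1$
$X{\left(K \right)} = \frac{1}{17 + K}$
$\sqrt{X{\left(w{\left(8,-5 \right)} \right)} + T} = \sqrt{\frac{1}{17 + 1} - 4817} = \sqrt{\frac{1}{18} - 4817} = \sqrt{- \frac{86705}{18}} = \frac{i \sqrt{173410}}{6}$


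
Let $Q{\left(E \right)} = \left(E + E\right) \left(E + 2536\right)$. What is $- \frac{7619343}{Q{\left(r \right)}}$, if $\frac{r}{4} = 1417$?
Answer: $- \frac{7619343}{93000544} \approx -0.081928$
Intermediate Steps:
$r = 5668$ ($r = 4 \cdot 1417 = 5668$)
$Q{\left(E \right)} = 2 E \left(2536 + E\right)$
$- \frac{7619343}{Q{\left(r \right)}} = - \frac{7619343}{2 \cdot 5668 \left(2536 + 5668\right)} = - \frac{7619343}{2 \cdot 5668 \cdot 8204} = - \frac{7619343}{93000544}$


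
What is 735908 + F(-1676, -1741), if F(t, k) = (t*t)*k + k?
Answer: -4889693049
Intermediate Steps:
F(t, k) = k + k*t**2 (F(t, k) = t**2*k + k = k*t**2 + k = k + k*t**2)
735908 + F(-1676, -1741) = 735908 - 1741*(1 + (-1676)**2) = 735908 - 1741*(1 + 2808976) = 735908 - 1741*2808977 = 735908 - 4890428957 = -4889693049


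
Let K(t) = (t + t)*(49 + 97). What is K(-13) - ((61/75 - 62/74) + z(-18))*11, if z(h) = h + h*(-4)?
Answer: -12181502/2775 ≈ -4389.7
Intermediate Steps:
z(h) = -3*h (z(h) = h - 4*h = -3*h)
K(t) = 292*t (K(t) = (2*t)*146 = 292*t)
K(-13) - ((61/75 - 62/74) + z(-18))*11 = 292*(-13) - ((61/75 - 62/74) - 3*(-18))*11 = -3796 - ((61*(1/75) - 62*1/74) + 54)*11 = -3796 - ((61/75 - 31/37) + 54)*11 = -3796 - (-68/2775 + 54)*11 = -3796 - 149782*11/2775 = -3796 - 1*1647602/2775 = -3796 - 1647602/2775 = -12181502/2775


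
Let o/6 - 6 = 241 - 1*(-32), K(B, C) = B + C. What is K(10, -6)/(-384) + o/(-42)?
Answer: -26791/672 ≈ -39.868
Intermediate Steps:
o = 1674 (o = 36 + 6*(241 - 1*(-32)) = 36 + 6*(241 + 32) = 36 + 6*273 = 36 + 1638 = 1674)
K(10, -6)/(-384) + o/(-42) = (10 - 6)/(-384) + 1674/(-42) = 4*(-1/384) + 1674*(-1/42) = -1/96 - 279/7 = -26791/672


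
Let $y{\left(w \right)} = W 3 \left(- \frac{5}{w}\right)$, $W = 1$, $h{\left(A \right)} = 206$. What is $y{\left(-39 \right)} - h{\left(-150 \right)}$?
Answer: $- \frac{2673}{13} \approx -205.62$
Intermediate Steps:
$y{\left(w \right)} = - \frac{15}{w}$ ($y{\left(w \right)} = 1 \cdot 3 \left(- \frac{5}{w}\right) = 3 \left(- \frac{5}{w}\right) = - \frac{15}{w}$)
$y{\left(-39 \right)} - h{\left(-150 \right)} = - \frac{15}{-39} - 206 = \left(-15\right) \left(- \frac{1}{39}\right) - 206 = \frac{5}{13} - 206 = - \frac{2673}{13}$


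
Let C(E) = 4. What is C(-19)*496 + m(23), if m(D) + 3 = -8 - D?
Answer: 1950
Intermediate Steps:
m(D) = -11 - D (m(D) = -3 + (-8 - D) = -11 - D)
C(-19)*496 + m(23) = 4*496 + (-11 - 1*23) = 1984 + (-11 - 23) = 1984 - 34 = 1950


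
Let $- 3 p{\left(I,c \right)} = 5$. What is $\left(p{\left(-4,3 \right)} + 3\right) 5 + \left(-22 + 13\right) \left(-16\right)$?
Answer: $\frac{452}{3} \approx 150.67$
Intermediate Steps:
$p{\left(I,c \right)} = - \frac{5}{3}$ ($p{\left(I,c \right)} = \left(- \frac{1}{3}\right) 5 = - \frac{5}{3}$)
$\left(p{\left(-4,3 \right)} + 3\right) 5 + \left(-22 + 13\right) \left(-16\right) = \left(- \frac{5}{3} + 3\right) 5 + \left(-22 + 13\right) \left(-16\right) = \frac{4}{3} \cdot 5 - -144 = \frac{20}{3} + 144 = \frac{452}{3}$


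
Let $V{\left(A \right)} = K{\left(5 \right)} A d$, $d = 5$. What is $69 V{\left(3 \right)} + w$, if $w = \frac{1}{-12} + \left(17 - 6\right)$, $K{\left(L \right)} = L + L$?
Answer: $\frac{124331}{12} \approx 10361.0$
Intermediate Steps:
$K{\left(L \right)} = 2 L$
$V{\left(A \right)} = 50 A$ ($V{\left(A \right)} = 2 \cdot 5 A 5 = 10 A 5 = 50 A$)
$w = \frac{131}{12}$ ($w = - \frac{1}{12} + 11 = \frac{131}{12} \approx 10.917$)
$69 V{\left(3 \right)} + w = 69 \cdot 50 \cdot 3 + \frac{131}{12} = 69 \cdot 150 + \frac{131}{12} = 10350 + \frac{131}{12} = \frac{124331}{12}$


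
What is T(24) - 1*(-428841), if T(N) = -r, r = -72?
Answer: 428913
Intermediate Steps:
T(N) = 72 (T(N) = -1*(-72) = 72)
T(24) - 1*(-428841) = 72 - 1*(-428841) = 72 + 428841 = 428913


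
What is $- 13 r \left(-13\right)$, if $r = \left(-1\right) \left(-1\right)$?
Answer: $169$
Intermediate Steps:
$r = 1$
$- 13 r \left(-13\right) = \left(-13\right) 1 \left(-13\right) = \left(-13\right) \left(-13\right) = 169$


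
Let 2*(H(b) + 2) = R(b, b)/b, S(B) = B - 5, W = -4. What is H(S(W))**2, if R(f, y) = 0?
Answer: 4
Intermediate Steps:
S(B) = -5 + B
H(b) = -2 (H(b) = -2 + (0/b)/2 = -2 + (1/2)*0 = -2 + 0 = -2)
H(S(W))**2 = (-2)**2 = 4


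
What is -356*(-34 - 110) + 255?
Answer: 51519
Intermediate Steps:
-356*(-34 - 110) + 255 = -356*(-144) + 255 = 51264 + 255 = 51519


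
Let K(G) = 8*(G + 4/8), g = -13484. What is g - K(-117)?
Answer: -12552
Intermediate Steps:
K(G) = 4 + 8*G (K(G) = 8*(G + 4*(⅛)) = 8*(G + ½) = 8*(½ + G) = 4 + 8*G)
g - K(-117) = -13484 - (4 + 8*(-117)) = -13484 - (4 - 936) = -13484 - 1*(-932) = -13484 + 932 = -12552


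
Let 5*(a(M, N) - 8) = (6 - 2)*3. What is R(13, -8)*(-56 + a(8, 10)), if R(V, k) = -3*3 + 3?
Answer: 1368/5 ≈ 273.60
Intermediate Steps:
a(M, N) = 52/5 (a(M, N) = 8 + ((6 - 2)*3)/5 = 8 + (4*3)/5 = 8 + (1/5)*12 = 8 + 12/5 = 52/5)
R(V, k) = -6 (R(V, k) = -9 + 3 = -6)
R(13, -8)*(-56 + a(8, 10)) = -6*(-56 + 52/5) = -6*(-228/5) = 1368/5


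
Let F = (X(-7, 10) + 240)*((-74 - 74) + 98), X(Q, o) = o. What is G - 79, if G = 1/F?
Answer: -987501/12500 ≈ -79.000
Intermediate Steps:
F = -12500 (F = (10 + 240)*((-74 - 74) + 98) = 250*(-148 + 98) = 250*(-50) = -12500)
G = -1/12500 (G = 1/(-12500) = -1/12500 ≈ -8.0000e-5)
G - 79 = -1/12500 - 79 = -987501/12500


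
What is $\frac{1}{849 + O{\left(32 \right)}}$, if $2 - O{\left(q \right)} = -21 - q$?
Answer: $\frac{1}{904} \approx 0.0011062$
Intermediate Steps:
$O{\left(q \right)} = 23 + q$ ($O{\left(q \right)} = 2 - \left(-21 - q\right) = 2 + \left(21 + q\right) = 23 + q$)
$\frac{1}{849 + O{\left(32 \right)}} = \frac{1}{849 + \left(23 + 32\right)} = \frac{1}{849 + 55} = \frac{1}{904}$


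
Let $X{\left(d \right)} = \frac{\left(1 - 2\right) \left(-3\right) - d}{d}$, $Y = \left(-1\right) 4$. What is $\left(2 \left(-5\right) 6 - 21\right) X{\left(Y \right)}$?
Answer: $\frac{567}{4} \approx 141.75$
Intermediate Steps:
$Y = -4$
$X{\left(d \right)} = \frac{3 - d}{d}$ ($X{\left(d \right)} = \frac{\left(-1\right) \left(-3\right) - d}{d} = \frac{3 - d}{d}$)
$\left(2 \left(-5\right) 6 - 21\right) X{\left(Y \right)} = \left(2 \left(-5\right) 6 - 21\right) \frac{3 - -4}{-4} = \left(\left(-10\right) 6 - 21\right) \left(- \frac{3 + 4}{4}\right) = \left(-60 - 21\right) \left(\left(- \frac{1}{4}\right) 7\right) = \left(-81\right) \left(- \frac{7}{4}\right) = \frac{567}{4}$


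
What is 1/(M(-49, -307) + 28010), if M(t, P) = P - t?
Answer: 1/27752 ≈ 3.6033e-5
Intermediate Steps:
1/(M(-49, -307) + 28010) = 1/((-307 - 1*(-49)) + 28010) = 1/((-307 + 49) + 28010) = 1/(-258 + 28010) = 1/27752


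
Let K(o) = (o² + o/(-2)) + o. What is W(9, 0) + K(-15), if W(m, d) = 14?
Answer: 463/2 ≈ 231.50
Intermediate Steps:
K(o) = o² + o/2 (K(o) = (o² - o/2) + o = o² + o/2)
W(9, 0) + K(-15) = 14 - 15*(½ - 15) = 14 - 15*(-29/2) = 14 + 435/2 = 463/2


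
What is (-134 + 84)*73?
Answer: -3650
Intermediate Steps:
(-134 + 84)*73 = -50*73 = -3650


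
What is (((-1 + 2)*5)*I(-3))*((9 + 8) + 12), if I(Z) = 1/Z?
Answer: -145/3 ≈ -48.333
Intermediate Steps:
(((-1 + 2)*5)*I(-3))*((9 + 8) + 12) = (((-1 + 2)*5)/(-3))*((9 + 8) + 12) = ((1*5)*(-⅓))*(17 + 12) = (5*(-⅓))*29 = -5/3*29 = -145/3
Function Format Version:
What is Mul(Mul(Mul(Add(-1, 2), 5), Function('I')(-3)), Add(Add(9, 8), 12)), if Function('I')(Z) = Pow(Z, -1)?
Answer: Rational(-145, 3) ≈ -48.333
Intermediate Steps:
Mul(Mul(Mul(Add(-1, 2), 5), Function('I')(-3)), Add(Add(9, 8), 12)) = Mul(Mul(Mul(Add(-1, 2), 5), Pow(-3, -1)), Add(Add(9, 8), 12)) = Mul(Mul(Mul(1, 5), Rational(-1, 3)), Add(17, 12)) = Mul(Mul(5, Rational(-1, 3)), 29) = Mul(Rational(-5, 3), 29) = Rational(-145, 3)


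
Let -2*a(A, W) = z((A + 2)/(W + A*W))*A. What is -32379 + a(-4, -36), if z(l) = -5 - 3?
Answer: -32395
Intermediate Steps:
z(l) = -8
a(A, W) = 4*A (a(A, W) = -(-4)*A = 4*A)
-32379 + a(-4, -36) = -32379 + 4*(-4) = -32379 - 16 = -32395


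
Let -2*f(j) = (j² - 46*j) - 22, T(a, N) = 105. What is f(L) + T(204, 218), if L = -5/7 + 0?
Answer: 9733/98 ≈ 99.316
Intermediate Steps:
L = -5/7 (L = (⅐)*(-5) + 0 = -5/7 + 0 = -5/7 ≈ -0.71429)
f(j) = 11 + 23*j - j²/2 (f(j) = -((j² - 46*j) - 22)/2 = -(-22 + j² - 46*j)/2 = 11 + 23*j - j²/2)
f(L) + T(204, 218) = (11 + 23*(-5/7) - (-5/7)²/2) + 105 = (11 - 115/7 - ½*25/49) + 105 = (11 - 115/7 - 25/98) + 105 = -557/98 + 105 = 9733/98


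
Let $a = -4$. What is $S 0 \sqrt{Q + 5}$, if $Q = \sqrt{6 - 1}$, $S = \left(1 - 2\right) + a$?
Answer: $0$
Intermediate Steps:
$S = -5$ ($S = \left(1 - 2\right) - 4 = -1 - 4 = -5$)
$Q = \sqrt{5} \approx 2.2361$
$S 0 \sqrt{Q + 5} = \left(-5\right) 0 \sqrt{\sqrt{5} + 5} = 0 \sqrt{5 + \sqrt{5}} = 0$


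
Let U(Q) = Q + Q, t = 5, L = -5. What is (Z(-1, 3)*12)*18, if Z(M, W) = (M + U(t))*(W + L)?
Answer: -3888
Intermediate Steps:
U(Q) = 2*Q
Z(M, W) = (-5 + W)*(10 + M) (Z(M, W) = (M + 2*5)*(W - 5) = (M + 10)*(-5 + W) = (10 + M)*(-5 + W) = (-5 + W)*(10 + M))
(Z(-1, 3)*12)*18 = ((-50 - 5*(-1) + 10*3 - 1*3)*12)*18 = ((-50 + 5 + 30 - 3)*12)*18 = -18*12*18 = -216*18 = -3888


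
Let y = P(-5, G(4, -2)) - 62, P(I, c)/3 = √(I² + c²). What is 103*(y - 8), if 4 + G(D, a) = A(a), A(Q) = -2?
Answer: -7210 + 309*√61 ≈ -4796.6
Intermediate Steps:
G(D, a) = -6 (G(D, a) = -4 - 2 = -6)
P(I, c) = 3*√(I² + c²)
y = -62 + 3*√61 (y = 3*√((-5)² + (-6)²) - 62 = 3*√(25 + 36) - 62 = 3*√61 - 62 = -62 + 3*√61 ≈ -38.569)
103*(y - 8) = 103*((-62 + 3*√61) - 8) = 103*(-70 + 3*√61) = -7210 + 309*√61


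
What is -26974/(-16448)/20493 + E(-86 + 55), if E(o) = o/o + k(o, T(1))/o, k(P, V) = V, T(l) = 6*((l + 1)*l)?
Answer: 3202572305/5224567392 ≈ 0.61298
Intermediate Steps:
T(l) = 6*l*(1 + l) (T(l) = 6*((1 + l)*l) = 6*(l*(1 + l)) = 6*l*(1 + l))
E(o) = 1 + 12/o (E(o) = o/o + (6*1*(1 + 1))/o = 1 + (6*1*2)/o = 1 + 12/o)
-26974/(-16448)/20493 + E(-86 + 55) = -26974/(-16448)/20493 + (12 + (-86 + 55))/(-86 + 55) = -26974*(-1/16448)*(1/20493) + (12 - 31)/(-31) = (13487/8224)*(1/20493) - 1/31*(-19) = 13487/168534432 + 19/31 = 3202572305/5224567392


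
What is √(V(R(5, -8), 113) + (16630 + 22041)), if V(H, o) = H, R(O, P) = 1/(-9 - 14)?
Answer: 2*√5114234/23 ≈ 196.65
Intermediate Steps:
R(O, P) = -1/23 (R(O, P) = 1/(-23) = -1/23)
√(V(R(5, -8), 113) + (16630 + 22041)) = √(-1/23 + (16630 + 22041)) = √(-1/23 + 38671) = √(889432/23) = 2*√5114234/23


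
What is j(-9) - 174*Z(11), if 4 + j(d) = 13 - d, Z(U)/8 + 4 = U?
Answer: -9726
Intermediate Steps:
Z(U) = -32 + 8*U
j(d) = 9 - d (j(d) = -4 + (13 - d) = 9 - d)
j(-9) - 174*Z(11) = (9 - 1*(-9)) - 174*(-32 + 8*11) = (9 + 9) - 174*(-32 + 88) = 18 - 174*56 = 18 - 9744 = -9726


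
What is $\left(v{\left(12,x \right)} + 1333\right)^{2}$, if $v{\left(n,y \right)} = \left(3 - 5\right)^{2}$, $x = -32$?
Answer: $1787569$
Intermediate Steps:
$v{\left(n,y \right)} = 4$ ($v{\left(n,y \right)} = \left(-2\right)^{2} = 4$)
$\left(v{\left(12,x \right)} + 1333\right)^{2} = \left(4 + 1333\right)^{2} = 1337^{2} = 1787569$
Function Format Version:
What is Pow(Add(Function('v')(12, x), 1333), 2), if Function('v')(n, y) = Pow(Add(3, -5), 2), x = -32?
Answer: 1787569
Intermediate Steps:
Function('v')(n, y) = 4 (Function('v')(n, y) = Pow(-2, 2) = 4)
Pow(Add(Function('v')(12, x), 1333), 2) = Pow(Add(4, 1333), 2) = Pow(1337, 2) = 1787569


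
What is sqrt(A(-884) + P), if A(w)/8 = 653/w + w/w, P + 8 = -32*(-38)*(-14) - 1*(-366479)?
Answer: sqrt(17067443029)/221 ≈ 591.14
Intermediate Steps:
P = 349447 (P = -8 + (-32*(-38)*(-14) - 1*(-366479)) = -8 + (1216*(-14) + 366479) = -8 + (-17024 + 366479) = -8 + 349455 = 349447)
A(w) = 8 + 5224/w (A(w) = 8*(653/w + w/w) = 8*(653/w + 1) = 8*(1 + 653/w) = 8 + 5224/w)
sqrt(A(-884) + P) = sqrt((8 + 5224/(-884)) + 349447) = sqrt((8 + 5224*(-1/884)) + 349447) = sqrt((8 - 1306/221) + 349447) = sqrt(462/221 + 349447) = sqrt(77228249/221) = sqrt(17067443029)/221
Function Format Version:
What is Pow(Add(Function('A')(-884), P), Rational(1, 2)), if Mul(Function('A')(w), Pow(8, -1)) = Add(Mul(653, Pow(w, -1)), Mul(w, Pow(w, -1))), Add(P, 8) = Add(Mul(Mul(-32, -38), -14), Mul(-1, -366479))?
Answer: Mul(Rational(1, 221), Pow(17067443029, Rational(1, 2))) ≈ 591.14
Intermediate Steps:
P = 349447 (P = Add(-8, Add(Mul(Mul(-32, -38), -14), Mul(-1, -366479))) = Add(-8, Add(Mul(1216, -14), 366479)) = Add(-8, Add(-17024, 366479)) = Add(-8, 349455) = 349447)
Function('A')(w) = Add(8, Mul(5224, Pow(w, -1))) (Function('A')(w) = Mul(8, Add(Mul(653, Pow(w, -1)), Mul(w, Pow(w, -1)))) = Mul(8, Add(Mul(653, Pow(w, -1)), 1)) = Mul(8, Add(1, Mul(653, Pow(w, -1)))) = Add(8, Mul(5224, Pow(w, -1))))
Pow(Add(Function('A')(-884), P), Rational(1, 2)) = Pow(Add(Add(8, Mul(5224, Pow(-884, -1))), 349447), Rational(1, 2)) = Pow(Add(Add(8, Mul(5224, Rational(-1, 884))), 349447), Rational(1, 2)) = Pow(Add(Add(8, Rational(-1306, 221)), 349447), Rational(1, 2)) = Pow(Add(Rational(462, 221), 349447), Rational(1, 2)) = Pow(Rational(77228249, 221), Rational(1, 2)) = Mul(Rational(1, 221), Pow(17067443029, Rational(1, 2)))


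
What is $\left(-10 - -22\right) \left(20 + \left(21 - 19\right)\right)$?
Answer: $264$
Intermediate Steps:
$\left(-10 - -22\right) \left(20 + \left(21 - 19\right)\right) = \left(-10 + 22\right) \left(20 + \left(21 - 19\right)\right) = 12 \left(20 + 2\right) = 12 \cdot 22 = 264$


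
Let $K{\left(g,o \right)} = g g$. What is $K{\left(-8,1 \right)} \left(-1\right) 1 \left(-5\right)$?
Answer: $320$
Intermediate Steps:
$K{\left(g,o \right)} = g^{2}$
$K{\left(-8,1 \right)} \left(-1\right) 1 \left(-5\right) = \left(-8\right)^{2} \left(-1\right) 1 \left(-5\right) = 64 \left(\left(-1\right) \left(-5\right)\right) = 64 \cdot 5 = 320$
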